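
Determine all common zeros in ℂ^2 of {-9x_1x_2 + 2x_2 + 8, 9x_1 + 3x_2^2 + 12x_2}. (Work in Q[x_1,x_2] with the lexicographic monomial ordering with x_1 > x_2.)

Compute a lex Gröbner basis by Buchberger's algorithm.
f_1 = -9x_1x_2 + 2x_2 + 8, LT = x_1x_2.
f_2 = 9x_1 + 3x_2^2 + 12x_2, LT = x_1.

S(f_1,f_2): lcm = x_1x_2. S = -1/3x_2^3 - 4/3x_2^2 - 2/9x_2 - 8/9.
  leading term x_2^3: no divisor's leading term divides it; move -1/3x_2^3 to the remainder.
  leading term x_2^2: no divisor's leading term divides it; move -4/3x_2^2 to the remainder.
  leading term x_2: no divisor's leading term divides it; move -2/9x_2 to the remainder.
  leading term 1: no divisor's leading term divides it; move -8/9 to the remainder.
  remainder -1/3x_2^3 - 4/3x_2^2 - 2/9x_2 - 8/9 ≠ 0; add h_3 = -1/3x_2^3 - 4/3x_2^2 - 2/9x_2 - 8/9 to the basis.

The other S-polynomials (S(f_1,h_3), S(f_2,h_3)) all reduce to 0 modulo the current basis, so we have a Gröbner basis.
Inter-reduce: drop elements whose leading term is divisible by another's, tail-reduce, and make monic.
Reduced Gröbner basis: {x_1 + 1/3x_2^2 + 4/3x_2, x_2^3 + 4x_2^2 + 2/3x_2 + 8/3}.

Since the basis is lex-ordered, x_2^3 + 4x_2^2 + 2/3x_2 + 8/3 is univariate in x_2. Its roots are {-4, -sqrt(6)*I/3, sqrt(6)*I/3}. Back-substituting each root into the other basis elements fixes the other coordinates.
  x_2 = -4: the earlier basis element becomes x_1 = 0, giving x_1 = 0 — point (0, -4).
  x_2 = -sqrt(6)*I/3: the earlier basis element becomes x_1 - 2/9 - 4*sqrt(6)*I/9 = 0, giving x_1 = 2/9 + 4*sqrt(6)*I/9 — point (2/9 + 4*sqrt(6)*I/9, -sqrt(6)*I/3).
  x_2 = sqrt(6)*I/3: the earlier basis element becomes x_1 - 2/9 + 4*sqrt(6)*I/9 = 0, giving x_1 = 2/9 - 4*sqrt(6)*I/9 — point (2/9 - 4*sqrt(6)*I/9, sqrt(6)*I/3).
Each listed point satisfies every original equation (direct substitution).
Zero-dimensionality of the ideal guarantees finitely many solutions over ℂ.

{(0, -4), (2/9 + 4*sqrt(6)*I/9, -sqrt(6)*I/3), (2/9 - 4*sqrt(6)*I/9, sqrt(6)*I/3)}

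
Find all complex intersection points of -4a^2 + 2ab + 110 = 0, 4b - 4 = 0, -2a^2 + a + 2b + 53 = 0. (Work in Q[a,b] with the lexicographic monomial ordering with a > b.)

Compute a lex Gröbner basis by Buchberger's algorithm.
f_1 = -4a^2 + 2ab + 110, LT = a^2.
f_2 = 4b - 4, LT = b.
f_3 = -2a^2 + a + 2b + 53, LT = a^2.

S(f_1,f_2): leading monomials are coprime, so the S-polynomial reduces to 0 (Buchberger's first criterion).
S(f_1,f_3): lcm = a^2. S = -1/2ab + 1/2a + b - 1.
  leading term ab: subtract (-1/8a)·f_2 from -1/2ab + 1/2a + b - 1 → b - 1
  leading term b: subtract (1/4)·f_2 from b - 1 → 0
  remainder 0.

S(f_2,f_3): leading monomials are coprime, so the S-polynomial reduces to 0 (Buchberger's first criterion).
Every S-polynomial of the final basis reduces to 0, so we have a Gröbner basis.
Inter-reduce: drop elements whose leading term is divisible by another's, tail-reduce, and make monic.
Reduced Gröbner basis: {a^2 - 1/2a - 55/2, b - 1}.

The lex basis is triangular: the last element involves only b. Solving b - 1 = 0 gives b ∈ {1}; substituting each value into the earlier elements determines the remaining variables.
  b = 1: the earlier basis element becomes a^2 - 1/2a - 55/2 = 0, giving a = -5, 11/2 — points (-5, 1), (11/2, 1).
Each listed point satisfies every original equation (direct substitution).

{(-5, 1), (11/2, 1)}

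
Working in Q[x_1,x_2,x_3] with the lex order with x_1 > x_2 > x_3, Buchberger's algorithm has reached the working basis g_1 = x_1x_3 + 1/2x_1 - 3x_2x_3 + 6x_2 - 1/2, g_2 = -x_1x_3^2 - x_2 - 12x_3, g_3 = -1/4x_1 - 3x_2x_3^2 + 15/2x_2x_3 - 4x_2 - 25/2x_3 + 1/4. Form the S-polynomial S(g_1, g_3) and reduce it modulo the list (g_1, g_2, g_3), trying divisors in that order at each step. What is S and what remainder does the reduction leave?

lcm(LM(g_1), LM(g_3)) = x_1x_3.
S = (lcm/LT(g_1))·g_1 − (lcm/LT(g_3))·g_3 = 1/2x_1 - 12x_2x_3^3 + 30x_2x_3^2 - 19x_2x_3 + 6x_2 - 50x_3^2 + x_3 - 1/2.
Reduce S modulo (g_1, g_2, g_3) in that order:
  leading term x_1: subtract (-2)·g_3 from 1/2x_1 - 12x_2x_3^3 + 30x_2x_3^2 - 19x_2x_3 + 6x_2 - 50x_3^2 + x_3 - 1/2 → -12x_2x_3^3 + 24x_2x_3^2 - 4x_2x_3 - 2x_2 - 50x_3^2 - 24x_3
  leading term x_2x_3^3: no divisor's leading term divides it; move -12x_2x_3^3 to the remainder.
  leading term x_2x_3^2: no divisor's leading term divides it; move 24x_2x_3^2 to the remainder.
  leading term x_2x_3: no divisor's leading term divides it; move -4x_2x_3 to the remainder.
  leading term x_2: no divisor's leading term divides it; move -2x_2 to the remainder.
  leading term x_3^2: no divisor's leading term divides it; move -50x_3^2 to the remainder.
  leading term x_3: no divisor's leading term divides it; move -24x_3 to the remainder.
The remainder -12x_2x_3^3 + 24x_2x_3^2 - 4x_2x_3 - 2x_2 - 50x_3^2 - 24x_3 is nonzero, so it would be added as the next basis element.

S(g_1, g_3) = 1/2x_1 - 12x_2x_3^3 + 30x_2x_3^2 - 19x_2x_3 + 6x_2 - 50x_3^2 + x_3 - 1/2; remainder on division = -12x_2x_3^3 + 24x_2x_3^2 - 4x_2x_3 - 2x_2 - 50x_3^2 - 24x_3.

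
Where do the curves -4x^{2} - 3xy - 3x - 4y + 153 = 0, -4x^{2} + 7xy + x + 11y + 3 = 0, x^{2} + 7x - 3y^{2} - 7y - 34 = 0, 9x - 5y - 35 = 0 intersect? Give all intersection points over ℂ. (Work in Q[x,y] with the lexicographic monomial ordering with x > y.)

Compute a lex Gröbner basis by Buchberger's algorithm.
f_1 = -4x^{2} - 3xy - 3x - 4y + 153, LT = x^{2}.
f_2 = -4x^{2} + 7xy + x + 11y + 3, LT = x^{2}.
f_3 = x^{2} + 7x - 3y^{2} - 7y - 34, LT = x^{2}.
f_4 = 9x - 5y - 35, LT = x.

S(f_1,f_2): lcm = x^{2}. S = \tfrac{5}{2}xy + x + \tfrac{15}{4}y - \tfrac{75}{2}.
  leading term xy: subtract (\tfrac{5}{18}y)·f_4 from \tfrac{5}{2}xy + x + \tfrac{15}{4}y - \tfrac{75}{2} → x + \tfrac{25}{18}y^{2} + \tfrac{485}{36}y - \tfrac{75}{2}
  leading term x: subtract (\tfrac{1}{9})·f_4 from x + \tfrac{25}{18}y^{2} + \tfrac{485}{36}y - \tfrac{75}{2} → \tfrac{25}{18}y^{2} + \tfrac{505}{36}y - \tfrac{605}{18}
  leading term y^{2}: no divisor's leading term divides it; move \tfrac{25}{18}y^{2} to the remainder.
  leading term y: no divisor's leading term divides it; move \tfrac{505}{36}y to the remainder.
  leading term 1: no divisor's leading term divides it; move -\tfrac{605}{18} to the remainder.
  remainder \tfrac{25}{18}y^{2} + \tfrac{505}{36}y - \tfrac{605}{18} ≠ 0; add h_5 = \tfrac{25}{18}y^{2} + \tfrac{505}{36}y - \tfrac{605}{18} to the basis.

S(f_1,f_3): lcm = x^{2}. S = \tfrac{3}{4}xy - \tfrac{25}{4}x + 3y^{2} + 8y - \tfrac{17}{4}.
  leading term xy: subtract (\tfrac{1}{12}y)·f_4 from \tfrac{3}{4}xy - \tfrac{25}{4}x + 3y^{2} + 8y - \tfrac{17}{4} → -\tfrac{25}{4}x + \tfrac{41}{12}y^{2} + \tfrac{131}{12}y - \tfrac{17}{4}
  leading term x: subtract (-\tfrac{25}{36})·f_4 from -\tfrac{25}{4}x + \tfrac{41}{12}y^{2} + \tfrac{131}{12}y - \tfrac{17}{4} → \tfrac{41}{12}y^{2} + \tfrac{67}{9}y - \tfrac{257}{9}
  leading term y^{2}: subtract (\tfrac{123}{50})·h_5 from \tfrac{41}{12}y^{2} + \tfrac{67}{9}y - \tfrac{257}{9} → -\tfrac{9743}{360}y + \tfrac{9743}{180}
  leading term y: no divisor's leading term divides it; move -\tfrac{9743}{360}y to the remainder.
  leading term 1: no divisor's leading term divides it; move \tfrac{9743}{180} to the remainder.
  remainder -\tfrac{9743}{360}y + \tfrac{9743}{180} ≠ 0; add h_6 = -\tfrac{9743}{360}y + \tfrac{9743}{180} to the basis.

The other S-polynomials (S(f_1,f_4), S(f_2,f_3), S(f_2,f_4), S(f_3,f_4), S(f_1,h_5), S(f_2,h_5), S(f_3,h_5), S(f_4,h_5), S(f_1,h_6), S(f_2,h_6), S(f_3,h_6), S(f_4,h_6), S(h_5,h_6)) all reduce to 0 modulo the current basis, so we have a Gröbner basis.
Inter-reduce: drop elements whose leading term is divisible by another's, tail-reduce, and make monic.
Reduced Gröbner basis: {x - 5, y - 2}.

From the last basis element, y - 2 = 0, so y takes values in {2}. Each choice, substituted upward through the basis, yields the corresponding point(s) of the solution set.
  y = 2: the earlier basis element becomes x - 5 = 0, giving x = 5 — point (5, 2).

{(5, 2)}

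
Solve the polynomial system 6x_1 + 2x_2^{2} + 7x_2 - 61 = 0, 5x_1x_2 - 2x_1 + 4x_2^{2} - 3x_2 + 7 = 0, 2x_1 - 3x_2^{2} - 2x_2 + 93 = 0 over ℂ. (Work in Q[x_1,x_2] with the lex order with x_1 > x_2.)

Compute a lex Gröbner basis by Buchberger's algorithm.
f_1 = 6x_1 + 2x_2^{2} + 7x_2 - 61, LT = x_1.
f_2 = 5x_1x_2 - 2x_1 + 4x_2^{2} - 3x_2 + 7, LT = x_1x_2.
f_3 = 2x_1 - 3x_2^{2} - 2x_2 + 93, LT = x_1.

S(f_1,f_2): lcm = x_1x_2. S = \tfrac{2}{5}x_1 + \tfrac{1}{3}x_2^{3} + \tfrac{11}{30}x_2^{2} - \tfrac{287}{30}x_2 - \tfrac{7}{5}.
  leading term x_1: subtract (\tfrac{1}{15})·f_1 from \tfrac{2}{5}x_1 + \tfrac{1}{3}x_2^{3} + \tfrac{11}{30}x_2^{2} - \tfrac{287}{30}x_2 - \tfrac{7}{5} → \tfrac{1}{3}x_2^{3} + \tfrac{7}{30}x_2^{2} - \tfrac{301}{30}x_2 + \tfrac{8}{3}
  leading term x_2^{3}: no divisor's leading term divides it; move \tfrac{1}{3}x_2^{3} to the remainder.
  leading term x_2^{2}: no divisor's leading term divides it; move \tfrac{7}{30}x_2^{2} to the remainder.
  leading term x_2: no divisor's leading term divides it; move -\tfrac{301}{30}x_2 to the remainder.
  leading term 1: no divisor's leading term divides it; move \tfrac{8}{3} to the remainder.
  remainder \tfrac{1}{3}x_2^{3} + \tfrac{7}{30}x_2^{2} - \tfrac{301}{30}x_2 + \tfrac{8}{3} ≠ 0; add h_4 = \tfrac{1}{3}x_2^{3} + \tfrac{7}{30}x_2^{2} - \tfrac{301}{30}x_2 + \tfrac{8}{3} to the basis.

S(f_1,f_3): lcm = x_1. S = \tfrac{11}{6}x_2^{2} + \tfrac{13}{6}x_2 - \tfrac{170}{3}.
  leading term x_2^{2}: no divisor's leading term divides it; move \tfrac{11}{6}x_2^{2} to the remainder.
  leading term x_2: no divisor's leading term divides it; move \tfrac{13}{6}x_2 to the remainder.
  leading term 1: no divisor's leading term divides it; move -\tfrac{170}{3} to the remainder.
  remainder \tfrac{11}{6}x_2^{2} + \tfrac{13}{6}x_2 - \tfrac{170}{3} ≠ 0; add h_5 = \tfrac{11}{6}x_2^{2} + \tfrac{13}{6}x_2 - \tfrac{170}{3} to the basis.

S(f_2,f_3): lcm = x_1x_2. S = -\tfrac{2}{5}x_1 + \tfrac{3}{2}x_2^{3} + \tfrac{9}{5}x_2^{2} - \tfrac{471}{10}x_2 + \tfrac{7}{5}.
  leading term x_1: subtract (-\tfrac{1}{15})·f_1 from -\tfrac{2}{5}x_1 + \tfrac{3}{2}x_2^{3} + \tfrac{9}{5}x_2^{2} - \tfrac{471}{10}x_2 + \tfrac{7}{5} → \tfrac{3}{2}x_2^{3} + \tfrac{29}{15}x_2^{2} - \tfrac{1399}{30}x_2 - \tfrac{8}{3}
  leading term x_2^{3}: subtract (\tfrac{9}{2})·h_4 from \tfrac{3}{2}x_2^{3} + \tfrac{29}{15}x_2^{2} - \tfrac{1399}{30}x_2 - \tfrac{8}{3} → \tfrac{53}{60}x_2^{2} - \tfrac{89}{60}x_2 - \tfrac{44}{3}
  leading term x_2^{2}: subtract (\tfrac{53}{110})·h_5 from \tfrac{53}{60}x_2^{2} - \tfrac{89}{60}x_2 - \tfrac{44}{3} → -\tfrac{139}{55}x_2 + \tfrac{139}{11}
  leading term x_2: no divisor's leading term divides it; move -\tfrac{139}{55}x_2 to the remainder.
  leading term 1: no divisor's leading term divides it; move \tfrac{139}{11} to the remainder.
  remainder -\tfrac{139}{55}x_2 + \tfrac{139}{11} ≠ 0; add h_6 = -\tfrac{139}{55}x_2 + \tfrac{139}{11} to the basis.

The other S-polynomials (S(f_1,h_4), S(f_2,h_4), S(f_3,h_4), S(f_1,h_5), S(f_2,h_5), S(f_3,h_5), S(h_4,h_5), S(f_1,h_6), S(f_2,h_6), S(f_3,h_6), S(h_4,h_6), S(h_5,h_6)) all reduce to 0 modulo the current basis, so we have a Gröbner basis.
Inter-reduce: drop elements whose leading term is divisible by another's, tail-reduce, and make monic.
Reduced Gröbner basis: {x_1 + 4, x_2 - 5}.

Since the basis is lex-ordered, x_2 - 5 is univariate in x_2. Its roots are {5}. Back-substituting each root into the other basis elements fixes the other coordinates.
  x_2 = 5: the earlier basis element becomes x_1 + 4 = 0, giving x_1 = -4 — point (-4, 5).

{(-4, 5)}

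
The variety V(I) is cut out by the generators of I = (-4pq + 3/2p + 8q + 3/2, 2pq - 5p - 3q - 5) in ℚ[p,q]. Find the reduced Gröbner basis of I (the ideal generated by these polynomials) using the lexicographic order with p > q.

G = {p - 4/17q + 1, q² - 105/8q}

f_1 = -4pq + 3/2p + 8q + 3/2, LT = pq.
f_2 = 2pq - 5p - 3q - 5, LT = pq.

S(f_1,f_2): lcm = pq. S = 17/8p - ½q + 17/8.
  reduce S modulo (f_1, f_2):
  remainder 17/8p - ½q + 17/8 ≠ 0; add g_3 = 17/8p - ½q + 17/8 to the basis.

S(f_1,g_3): lcm = pq. S = -⅜p + 4/17q² - 3q - ⅜.
  reduce S modulo (f_1, f_2, g_3):
  remainder 4/17q² - 105/34q ≠ 0; add g_4 = 4/17q² - 105/34q to the basis.

The other S-polynomials (S(f_2,g_3), S(f_1,g_4), S(f_2,g_4), S(g_3,g_4)) all reduce to 0 modulo the current basis, so we have a Gröbner basis.
Inter-reduce: drop elements whose leading term is divisible by another's, tail-reduce, and make monic.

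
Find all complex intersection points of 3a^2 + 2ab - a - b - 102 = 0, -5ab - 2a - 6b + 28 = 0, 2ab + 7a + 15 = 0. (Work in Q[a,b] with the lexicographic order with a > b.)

{(-5, -2)}

Compute a lex Gröbner basis by Buchberger's algorithm.
f_1 = 3a^2 + 2ab - a - b - 102, LT = a^2.
f_2 = -5ab - 2a - 6b + 28, LT = ab.
f_3 = 2ab + 7a + 15, LT = ab.

S(f_1,f_2): lcm = a^2b. S = -2/5a^2 + 2/3ab^2 - 23/15ab + 28/5a - 1/3b^2 - 34b.
  leading term a^2: subtract (-2/15)·f_1 from -2/5a^2 + 2/3ab^2 - 23/15ab + 28/5a - 1/3b^2 - 34b → 2/3ab^2 - 19/15ab + 82/15a - 1/3b^2 - 512/15b - 68/5
  leading term ab^2: subtract (-2/15b)·f_2 from 2/3ab^2 - 19/15ab + 82/15a - 1/3b^2 - 512/15b - 68/5 → -23/15ab + 82/15a - 17/15b^2 - 152/5b - 68/5
  leading term ab: subtract (23/75)·f_2 from -23/15ab + 82/15a - 17/15b^2 - 152/5b - 68/5 → 152/25a - 17/15b^2 - 714/25b - 1664/75
  leading term a: no divisor's leading term divides it; move 152/25a to the remainder.
  leading term b^2: no divisor's leading term divides it; move -17/15b^2 to the remainder.
  leading term b: no divisor's leading term divides it; move -714/25b to the remainder.
  leading term 1: no divisor's leading term divides it; move -1664/75 to the remainder.
  remainder 152/25a - 17/15b^2 - 714/25b - 1664/75 ≠ 0; add h_4 = 152/25a - 17/15b^2 - 714/25b - 1664/75 to the basis.

S(f_1,f_3): lcm = a^2b. S = -7/2a^2 + 2/3ab^2 - 1/3ab - 15/2a - 1/3b^2 - 34b.
  leading term a^2: subtract (-7/6)·f_1 from -7/2a^2 + 2/3ab^2 - 1/3ab - 15/2a - 1/3b^2 - 34b → 2/3ab^2 + 2ab - 26/3a - 1/3b^2 - 211/6b - 119
  leading term ab^2: subtract (-2/15b)·f_2 from 2/3ab^2 + 2ab - 26/3a - 1/3b^2 - 211/6b - 119 → 26/15ab - 26/3a - 17/15b^2 - 943/30b - 119
  leading term ab: subtract (-26/75)·f_2 from 26/15ab - 26/3a - 17/15b^2 - 943/30b - 119 → -234/25a - 17/15b^2 - 5027/150b - 8197/75
  leading term a: subtract (-117/76)·h_4 from -234/25a - 17/15b^2 - 5027/150b - 8197/75 → -3281/1140b^2 - 22082/285b - 40883/285
  leading term b^2: no divisor's leading term divides it; move -3281/1140b^2 to the remainder.
  leading term b: no divisor's leading term divides it; move -22082/285b to the remainder.
  leading term 1: no divisor's leading term divides it; move -40883/285 to the remainder.
  remainder -3281/1140b^2 - 22082/285b - 40883/285 ≠ 0; add h_5 = -3281/1140b^2 - 22082/285b - 40883/285 to the basis.

S(f_2,f_3): lcm = ab. S = -31/10a + 6/5b - 131/10.
  leading term a: subtract (-155/304)·h_4 from -31/10a + 6/5b - 131/10 → -527/912b^2 - 2031/152b - 2783/114
  leading term b^2: subtract (155/772)·h_5 from -527/912b^2 - 2031/152b - 2783/114 → 10165/4632b + 10165/2316
  leading term b: no divisor's leading term divides it; move 10165/4632b to the remainder.
  leading term 1: no divisor's leading term divides it; move 10165/2316 to the remainder.
  remainder 10165/4632b + 10165/2316 ≠ 0; add h_6 = 10165/4632b + 10165/2316 to the basis.

The other S-polynomials (S(f_1,h_4), S(f_2,h_4), S(f_3,h_4), S(f_1,h_5), S(f_2,h_5), S(f_3,h_5), S(h_4,h_5), S(f_1,h_6), S(f_2,h_6), S(f_3,h_6), S(h_4,h_6), S(h_5,h_6)) all reduce to 0 modulo the current basis, so we have a Gröbner basis.
Inter-reduce: drop elements whose leading term is divisible by another's, tail-reduce, and make monic.
Reduced Gröbner basis: {a + 5, b + 2}.

A lex Gröbner basis eliminates variables successively. Here b + 2 depends only on b, with roots {-2}; lifting each root through the earlier basis elements recovers the full solutions.
  b = -2: the earlier basis element becomes a + 5 = 0, giving a = -5 — point (-5, -2).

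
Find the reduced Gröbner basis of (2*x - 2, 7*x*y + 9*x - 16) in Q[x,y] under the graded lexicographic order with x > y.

G = {x - 1, y - 1}

f_1 = 2*x - 2, LT = x.
f_2 = 7*x*y + 9*x - 16, LT = x*y.

S(f_1,f_2): lcm = x*y. S = -9/7*x - y + 16/7.
  leading term x: subtract (-9/14)·f_1 from -9/7*x - y + 16/7 → -y + 1
  leading term y: no divisor's leading term divides it; move -y to the remainder.
  leading term 1: no divisor's leading term divides it; move 1 to the remainder.
  remainder -y + 1 ≠ 0; add g_3 = -y + 1 to the basis.

The other S-polynomials (S(f_1,g_3), S(f_2,g_3)) all reduce to 0 modulo the current basis, so we have a Gröbner basis.
Inter-reduce: drop elements whose leading term is divisible by another's, tail-reduce, and make monic.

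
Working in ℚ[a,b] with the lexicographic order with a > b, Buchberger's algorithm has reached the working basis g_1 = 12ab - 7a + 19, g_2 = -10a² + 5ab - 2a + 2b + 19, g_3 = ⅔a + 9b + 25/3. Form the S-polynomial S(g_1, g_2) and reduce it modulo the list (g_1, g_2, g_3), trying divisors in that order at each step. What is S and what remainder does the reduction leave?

S(g_1, g_2) = -7/12a² + ½ab² - ⅕ab + 19/12a + ⅕b² + 19/10b; remainder on division = ⅕b² - 1223/60b - 247/12.

lcm(LM(g_1), LM(g_2)) = a²b.
S = (lcm/LT(g_1))·g_1 − (lcm/LT(g_2))·g_2 = -7/12a² + ½ab² - ⅕ab + 19/12a + ⅕b² + 19/10b.
Reduce S modulo (g_1, g_2, g_3) in that order:
  leading term a²: subtract (7/120)·g_2 from -7/12a² + ½ab² - ⅕ab + 19/12a + ⅕b² + 19/10b → ½ab² - 59/120ab + 17/10a + ⅕b² + 107/60b - 133/120
  leading term ab²: subtract (1/24b)·g_1 from ½ab² - 59/120ab + 17/10a + ⅕b² + 107/60b - 133/120 → -⅕ab + 17/10a + ⅕b² + 119/120b - 133/120
  leading term ab: subtract (-1/60)·g_1 from -⅕ab + 17/10a + ⅕b² + 119/120b - 133/120 → 19/12a + ⅕b² + 119/120b - 19/24
  leading term a: subtract (19/8)·g_3 from 19/12a + ⅕b² + 119/120b - 19/24 → ⅕b² - 1223/60b - 247/12
  leading term b²: no divisor's leading term divides it; move ⅕b² to the remainder.
  leading term b: no divisor's leading term divides it; move -1223/60b to the remainder.
  leading term 1: no divisor's leading term divides it; move -247/12 to the remainder.
The remainder ⅕b² - 1223/60b - 247/12 is nonzero, so it would be added as the next basis element.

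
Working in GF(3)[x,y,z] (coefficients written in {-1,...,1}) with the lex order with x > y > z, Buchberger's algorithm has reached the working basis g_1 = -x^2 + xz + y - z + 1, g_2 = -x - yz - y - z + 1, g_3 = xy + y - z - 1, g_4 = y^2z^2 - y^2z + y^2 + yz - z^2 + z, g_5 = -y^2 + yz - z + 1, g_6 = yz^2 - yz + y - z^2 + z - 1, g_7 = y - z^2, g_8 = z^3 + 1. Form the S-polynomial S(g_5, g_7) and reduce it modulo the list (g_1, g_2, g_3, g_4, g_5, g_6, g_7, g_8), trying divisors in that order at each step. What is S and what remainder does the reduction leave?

S(g_5, g_7) = yz^2 - yz + z - 1; remainder on division = 0.

lcm(LM(g_5), LM(g_7)) = y^2.
S = (lcm/LT(g_5))·g_5 − (lcm/LT(g_7))·g_7 = yz^2 - yz + z - 1.
Reduce S modulo (g_1, g_2, g_3, g_4, g_5, g_6, g_7, g_8) in that order:
  leading term yz^2: subtract (1)·g_6 from yz^2 - yz + z - 1 → -y + z^2
  leading term y: subtract (-1)·g_7 from -y + z^2 → 0
The remainder is 0, so this S-polynomial contributes no new basis element.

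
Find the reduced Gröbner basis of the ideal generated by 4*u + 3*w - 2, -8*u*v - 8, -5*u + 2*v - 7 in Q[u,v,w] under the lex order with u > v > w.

G = {u + 3/4*w - 1/2, v + 15/8*w - 19/4, w**2 - 16/5*w + 12/5}

f_1 = 4*u + 3*w - 2, LT = u.
f_2 = -8*u*v - 8, LT = u*v.
f_3 = -5*u + 2*v - 7, LT = u.

S(f_1,f_2): lcm = u*v. S = 3/4*v*w - 1/2*v - 1.
  reduce S modulo (f_1, f_2, f_3):
  remainder 3/4*v*w - 1/2*v - 1 ≠ 0; add g_4 = 3/4*v*w - 1/2*v - 1 to the basis.

S(f_1,f_3): lcm = u. S = 2/5*v + 3/4*w - 19/10.
  reduce S modulo (f_1, f_2, f_3, g_4):
  remainder 2/5*v + 3/4*w - 19/10 ≠ 0; add g_5 = 2/5*v + 3/4*w - 19/10 to the basis.

S(f_2,g_5): lcm = u*v. S = -15/8*u*w + 19/4*u + 1.
  reduce S modulo (f_1, f_2, f_3, g_4, g_5):
  remainder 45/32*w**2 - 9/2*w + 27/8 ≠ 0; add g_6 = 45/32*w**2 - 9/2*w + 27/8 to the basis.

The other S-polynomials (S(f_2,f_3), S(f_1,g_4), S(f_2,g_4), S(f_3,g_4), S(f_1,g_5), S(f_3,g_5), S(g_4,g_5), S(f_1,g_6), S(f_2,g_6), S(f_3,g_6), S(g_4,g_6), S(g_5,g_6)) all reduce to 0 modulo the current basis, so we have a Gröbner basis.
Inter-reduce: drop elements whose leading term is divisible by another's, tail-reduce, and make monic.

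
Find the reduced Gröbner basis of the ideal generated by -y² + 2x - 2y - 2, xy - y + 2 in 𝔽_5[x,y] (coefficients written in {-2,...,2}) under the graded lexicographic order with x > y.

G = {x² - 2x + y - 2, xy - y + 2, y² - 2x + 2y + 2}

The reduced Gröbner basis is the canonical form of the ideal for this ordering.

f_1 = -y² + 2x - 2y - 2, LT = y².
f_2 = xy - y + 2, LT = xy.

S(f_1,f_2): lcm = xy². S = -2x² + 2xy + y² + 2x - 2y.
  leading term x²: no divisor's leading term divides it; move -2x² to the remainder.
  leading term xy: subtract (2)·f_2 from 2xy + y² + 2x - 2y → y² + 2x + 1
  leading term y²: subtract (-1)·f_1 from y² + 2x + 1 → -x - 2y - 1
  leading term x: no divisor's leading term divides it; move -x to the remainder.
  leading term y: no divisor's leading term divides it; move -2y to the remainder.
  leading term 1: no divisor's leading term divides it; move -1 to the remainder.
  remainder -2x² - x - 2y - 1 ≠ 0; add g_3 = -2x² - x - 2y - 1 to the basis.

The other S-polynomials (S(f_1,g_3), S(f_2,g_3)) all reduce to 0 modulo the current basis, so we have a Gröbner basis.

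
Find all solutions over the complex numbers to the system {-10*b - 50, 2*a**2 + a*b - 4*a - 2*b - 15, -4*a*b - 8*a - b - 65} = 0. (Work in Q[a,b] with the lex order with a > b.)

Compute a lex Gröbner basis by Buchberger's algorithm.
f_1 = -10*b - 50, LT = b.
f_2 = 2*a**2 + a*b - 4*a - 2*b - 15, LT = a**2.
f_3 = -4*a*b - 8*a - b - 65, LT = a*b.

S(f_1,f_3): lcm = a*b. S = 3*a - 1/4*b - 65/4.
  leading term a: no divisor's leading term divides it; move 3*a to the remainder.
  leading term b: subtract (1/40)·f_1 from -1/4*b - 65/4 → -15
  leading term 1: no divisor's leading term divides it; move -15 to the remainder.
  remainder 3*a - 15 ≠ 0; add h_4 = 3*a - 15 to the basis.

The other S-polynomials (S(f_1,f_2), S(f_2,f_3), S(f_1,h_4), S(f_2,h_4), S(f_3,h_4)) all reduce to 0 modulo the current basis, so we have a Gröbner basis.
Inter-reduce: drop elements whose leading term is divisible by another's, tail-reduce, and make monic.
Reduced Gröbner basis: {a - 5, b + 5}.

The lex basis is triangular: the last element involves only b. Solving b + 5 = 0 gives b ∈ {-5}; substituting each value into the earlier elements determines the remaining variables.
  b = -5: the earlier basis element becomes a - 5 = 0, giving a = 5 — point (5, -5).
Each listed point satisfies every original equation (direct substitution).

{(5, -5)}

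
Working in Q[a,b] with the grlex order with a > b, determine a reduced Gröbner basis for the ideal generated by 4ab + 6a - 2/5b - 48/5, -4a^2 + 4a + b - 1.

f_1 = 4ab + 6a - 2/5b - 48/5, LT = ab.
f_2 = -4a^2 + 4a + b - 1, LT = a^2.

S(f_1,f_2): lcm = a^2b. S = 3/2a^2 + 9/10ab + 1/4b^2 - 12/5a - 1/4b.
  leading term a^2: subtract (-3/8)·f_2 from 3/2a^2 + 9/10ab + 1/4b^2 - 12/5a - 1/4b → 9/10ab + 1/4b^2 - 9/10a + 1/8b - 3/8
  leading term ab: subtract (9/40)·f_1 from 9/10ab + 1/4b^2 - 9/10a + 1/8b - 3/8 → 1/4b^2 - 9/4a + 43/200b + 357/200
  leading term b^2: no divisor's leading term divides it; move 1/4b^2 to the remainder.
  leading term a: no divisor's leading term divides it; move -9/4a to the remainder.
  leading term b: no divisor's leading term divides it; move 43/200b to the remainder.
  leading term 1: no divisor's leading term divides it; move 357/200 to the remainder.
  remainder 1/4b^2 - 9/4a + 43/200b + 357/200 ≠ 0; add g_3 = 1/4b^2 - 9/4a + 43/200b + 357/200 to the basis.

S(f_1,g_3): lcm = ab^2. S = 9a^2 + 16/25ab - 1/10b^2 - 357/50a - 12/5b.
  leading term a^2: subtract (-9/4)·f_2 from 9a^2 + 16/25ab - 1/10b^2 - 357/50a - 12/5b → 16/25ab - 1/10b^2 + 93/50a - 3/20b - 9/4
  leading term ab: subtract (4/25)·f_1 from 16/25ab - 1/10b^2 + 93/50a - 3/20b - 9/4 → -1/10b^2 + 9/10a - 43/500b - 357/500
  leading term b^2: subtract (-2/5)·g_3 from -1/10b^2 + 9/10a - 43/500b - 357/500 → 0
  remainder 0.

S(f_2,g_3): leading monomials are coprime, so the S-polynomial reduces to 0 (Buchberger's first criterion).
Every S-polynomial of the final basis reduces to 0, so we have a Gröbner basis.

G = {a^2 - a - 1/4b + 1/4, ab + 3/2a - 1/10b - 12/5, b^2 - 9a + 43/50b + 357/50}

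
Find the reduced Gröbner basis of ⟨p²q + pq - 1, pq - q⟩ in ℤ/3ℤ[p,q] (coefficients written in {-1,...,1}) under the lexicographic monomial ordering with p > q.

G = {p - 1, q + 1}

f_1 = p²q + pq - 1, LT = p²q.
f_2 = pq - q, LT = pq.

S(f_1,f_2): lcm = p²q. S = -pq - 1.
  reduce S modulo (f_1, f_2):
  remainder -q - 1 ≠ 0; add g_3 = -q - 1 to the basis.

S(f_1,g_3): lcm = p²q. S = -p² + pq - 1.
  reduce S modulo (f_1, f_2, g_3):
  remainder -p² + 1 ≠ 0; add g_4 = -p² + 1 to the basis.

S(f_2,g_3): lcm = pq. S = -p - q.
  reduce S modulo (f_1, f_2, g_3, g_4):
  remainder -p + 1 ≠ 0; add g_5 = -p + 1 to the basis.

The other S-polynomials (S(f_1,g_4), S(f_2,g_4), S(g_3,g_4), S(f_1,g_5), S(f_2,g_5), S(g_3,g_5), S(g_4,g_5)) all reduce to 0 modulo the current basis, so we have a Gröbner basis.
Inter-reduce: drop elements whose leading term is divisible by another's, tail-reduce, and make monic.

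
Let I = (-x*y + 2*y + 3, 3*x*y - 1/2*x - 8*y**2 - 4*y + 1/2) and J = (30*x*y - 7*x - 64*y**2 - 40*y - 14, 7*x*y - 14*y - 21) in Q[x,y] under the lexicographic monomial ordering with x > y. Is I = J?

No, the ideals differ.

Since reduced Gröbner bases are canonical representatives of ideals under a given ordering, it suffices to compute and compare them.
Buchberger on the first generating set:
f_1 = -x*y + 2*y + 3, LT = x*y.
f_2 = 3*x*y - 1/2*x - 8*y**2 - 4*y + 1/2, LT = x*y.

S(f_1,f_2): lcm = x*y. S = 1/6*x + 8/3*y**2 - 2/3*y - 19/6.
  reduce S modulo (f_1, f_2):
  remainder 1/6*x + 8/3*y**2 - 2/3*y - 19/6 ≠ 0; add g_3 = 1/6*x + 8/3*y**2 - 2/3*y - 19/6 to the basis.

S(f_1,g_3): lcm = x*y. S = -16*y**3 + 4*y**2 + 17*y - 3.
  reduce S modulo (f_1, f_2, g_3):
  remainder -16*y**3 + 4*y**2 + 17*y - 3 ≠ 0; add g_4 = -16*y**3 + 4*y**2 + 17*y - 3 to the basis.

The other S-polynomials (S(f_2,g_3), S(f_1,g_4), S(f_2,g_4), S(g_3,g_4)) all reduce to 0 modulo the current basis, so we have a Gröbner basis.
Inter-reduce: drop elements whose leading term is divisible by another's, tail-reduce, and make monic.
Reduced Gröbner basis: {x + 16*y**2 - 4*y - 19, y**3 - 1/4*y**2 - 17/16*y + 3/16}.

Buchberger on the second generating set:
h_1 = 30*x*y - 7*x - 64*y**2 - 40*y - 14, LT = x*y.
h_2 = 7*x*y - 14*y - 21, LT = x*y.

S(h_1,h_2): lcm = x*y. S = -7/30*x - 32/15*y**2 + 2/3*y + 38/15.
  reduce S modulo (h_1, h_2):
  remainder -7/30*x - 32/15*y**2 + 2/3*y + 38/15 ≠ 0; add k_3 = -7/30*x - 32/15*y**2 + 2/3*y + 38/15 to the basis.

S(h_1,k_3): lcm = x*y. S = -7/30*x - 64/7*y**3 + 76/105*y**2 + 200/21*y - 7/15.
  reduce S modulo (h_1, h_2, k_3):
  remainder -64/7*y**3 + 20/7*y**2 + 62/7*y - 3 ≠ 0; add k_4 = -64/7*y**3 + 20/7*y**2 + 62/7*y - 3 to the basis.

The other S-polynomials (S(h_2,k_3), S(h_1,k_4), S(h_2,k_4), S(k_3,k_4)) all reduce to 0 modulo the current basis, so we have a Gröbner basis.
Inter-reduce: drop elements whose leading term is divisible by another's, tail-reduce, and make monic.
Reduced Gröbner basis: {x + 64/7*y**2 - 20/7*y - 76/7, y**3 - 5/16*y**2 - 31/32*y + 21/64}.

The bases are distinct; the ideals are different.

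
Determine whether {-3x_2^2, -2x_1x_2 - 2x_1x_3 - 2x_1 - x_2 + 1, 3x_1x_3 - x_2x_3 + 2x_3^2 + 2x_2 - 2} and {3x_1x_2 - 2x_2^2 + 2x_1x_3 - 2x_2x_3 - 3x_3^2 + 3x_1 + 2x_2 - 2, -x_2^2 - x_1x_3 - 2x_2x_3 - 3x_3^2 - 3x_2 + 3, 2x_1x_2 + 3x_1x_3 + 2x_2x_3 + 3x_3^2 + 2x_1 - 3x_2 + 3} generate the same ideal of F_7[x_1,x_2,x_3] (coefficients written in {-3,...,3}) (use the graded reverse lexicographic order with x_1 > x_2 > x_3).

For a fixed monomial order, each ideal has a unique reduced Gröbner basis; comparing bases decides equality.
Buchberger on the first generating set:
f_1 = -3x_2^2, LT = x_2^2.
f_2 = -2x_1x_2 - 2x_1x_3 - 2x_1 - x_2 + 1, LT = x_1x_2.
f_3 = 3x_1x_3 - x_2x_3 + 2x_3^2 + 2x_2 - 2, LT = x_1x_3.

S(f_1,f_2): lcm = x_1x_2^2. S = -x_1x_2x_3 - x_1x_2 + 3x_2^2 - 3x_2.
  reduce S modulo (f_1, f_2, f_3):
  remainder -2x_2x_3^2 - 3x_3^3 - 3x_2x_3 + x_3^2 + x_1 + 2x_2 - x_3 + 2 ≠ 0; add g_4 = -2x_2x_3^2 - 3x_3^3 - 3x_2x_3 + x_3^2 + x_1 + 2x_2 - x_3 + 2 to the basis.

S(f_2,f_3): lcm = x_1x_2x_3. S = -2x_2^2x_3 + x_1x_3^2 - 3x_2x_3^2 - 3x_2^2 + x_1x_3 - 3x_2x_3 + 3x_2 + 3x_3.
  reduce S modulo (f_1, f_2, f_3, g_4):
  remainder x_3^3 + 3x_2x_3 - 2x_3^2 + x_1 + 2x_2 - 2x_3 - 2 ≠ 0; add g_5 = x_3^3 + 3x_2x_3 - 2x_3^2 + x_1 + 2x_2 - 2x_3 - 2 to the basis.

S(f_2,g_4): lcm = x_1x_2x_3^2. S = 3x_1x_3^3 + 2x_1x_2x_3 - 2x_1x_3^2 - 3x_2x_3^2 - 3x_1^2 + x_1x_2 + 3x_1x_3 + 3x_3^2 + x_1.
  reduce S modulo (f_1, f_2, f_3, g_4, g_5):
  remainder -3x_1^2 - x_2x_3 - 2x_3^2 + x_1 + x_3 + 3 ≠ 0; add g_6 = -3x_1^2 - x_2x_3 - 2x_3^2 + x_1 + x_3 + 3 to the basis.

The other S-polynomials (S(f_1,f_3), S(f_1,g_4), S(f_3,g_4), S(f_1,g_5), S(f_2,g_5), S(f_3,g_5), S(g_4,g_5), S(f_1,g_6), S(f_2,g_6), S(f_3,g_6), S(g_4,g_6), S(g_5,g_6)) all reduce to 0 modulo the current basis, so we have a Gröbner basis.
Inter-reduce: drop elements whose leading term is divisible by another's, tail-reduce, and make monic.
Reduced Gröbner basis: {x_2x_3^2 - 3x_2x_3 - x_3^2 - 2x_1 + 3x_2 + 2, x_3^3 + 3x_2x_3 - 2x_3^2 + x_1 + 2x_2 - 2x_3 - 2, x_1^2 - 2x_2x_3 + 3x_3^2 + 2x_1 + 2x_3 - 1, x_1x_2 - 2x_2x_3 - 3x_3^2 + x_1 + x_2 - 1, x_2^2, x_1x_3 + 2x_2x_3 + 3x_3^2 + 3x_2 - 3}.

Buchberger on the second generating set:
h_1 = 3x_1x_2 - 2x_2^2 + 2x_1x_3 - 2x_2x_3 - 3x_3^2 + 3x_1 + 2x_2 - 2, LT = x_1x_2.
h_2 = -x_2^2 - x_1x_3 - 2x_2x_3 - 3x_3^2 - 3x_2 + 3, LT = x_2^2.
h_3 = 2x_1x_2 + 3x_1x_3 + 2x_2x_3 + 3x_3^2 + 2x_1 - 3x_2 + 3, LT = x_1x_2.

S(h_1,h_2): lcm = x_1x_2^2. S = -3x_2^3 - x_1^2x_3 + x_1x_2x_3 - 3x_2^2x_3 - 3x_1x_3^2 - x_2x_3^2 - 2x_1x_2 + 3x_2^2 + 3x_1 - 3x_2.
  reduce S modulo (h_1, h_2, h_3):
  remainder -x_1^2x_3 - 2x_1x_3^2 - 3x_2x_3^2 + x_3^3 + 3x_1x_3 + 2x_2x_3 + x_3^2 - 2x_1 - 3x_2 + x_3 - 2 ≠ 0; add k_4 = -x_1^2x_3 - 2x_1x_3^2 - 3x_2x_3^2 + x_3^3 + 3x_1x_3 + 2x_2x_3 + x_3^2 - 2x_1 - 3x_2 + x_3 - 2 to the basis.

S(h_1,h_3): lcm = x_1x_2. S = -3x_2^2 - 2x_1x_3 + 3x_2x_3 + x_3^2 + x_2 - 1.
  reduce S modulo (h_1, h_2, h_3, k_4):
  remainder x_1x_3 + 2x_2x_3 + 3x_3^2 + 3x_2 - 3 ≠ 0; add k_5 = x_1x_3 + 2x_2x_3 + 3x_3^2 + 3x_2 - 3 to the basis.

S(h_2,h_3): lcm = x_1x_2^2. S = x_1^2x_3 - 3x_1x_2x_3 - x_2^2x_3 + 3x_1x_3^2 + 2x_2x_3^2 + 2x_1x_2 - 2x_2^2 - 3x_1 + 2x_2.
  reduce S modulo (h_1, h_2, h_3, k_4, k_5):
  remainder -2x_2x_3^2 + 3x_3^3 + x_2x_3 + 3x_3^2 + x_3 - 3 ≠ 0; add k_6 = -2x_2x_3^2 + 3x_3^3 + x_2x_3 + 3x_3^2 + x_3 - 3 to the basis.

S(h_3,k_4): lcm = x_1^2x_2x_3. S = -2x_1^2x_3^2 - x_1x_2x_3^2 - 3x_2^2x_3^2 - 2x_1x_3^3 + x_2x_3^3 + x_1^2x_3 - 2x_1x_2x_3 + 2x_2^2x_3 + x_2x_3^2 - 2x_1x_2 - 3x_2^2 - 2x_1x_3 + x_2x_3 - 2x_2.
  reduce S modulo (h_1, h_2, h_3, k_4, k_5, k_6):
  remainder x_3^4 - x_3^3 - 2x_2x_3 + 3x_3^2 - 3x_2 + 3x_3 + 2 ≠ 0; add k_7 = x_3^4 - x_3^3 - 2x_2x_3 + 3x_3^2 - 3x_2 + 3x_3 + 2 to the basis.

S(k_4,k_5): lcm = x_1^2x_3. S = -2x_1x_2x_3 - x_1x_3^2 + 3x_2x_3^2 - x_3^3 - 3x_1x_2 - 3x_1x_3 - 2x_2x_3 - x_3^2 - 2x_1 + 3x_2 - x_3 + 2.
  reduce S modulo (h_1, h_2, h_3, k_4, k_5, k_6, k_7):
  remainder x_3^3 + 3x_2x_3 - 2x_3^2 + x_1 + 2x_2 - 2x_3 - 2 ≠ 0; add k_8 = x_3^3 + 3x_2x_3 - 2x_3^2 + x_1 + 2x_2 - 2x_3 - 2 to the basis.

S(k_4,k_6): lcm = x_1^2x_2x_3^2. S = -2x_1^2x_3^3 + 2x_1x_2x_3^3 + 3x_2^2x_3^3 - x_2x_3^4 - 3x_1^2x_2x_3 - 2x_1^2x_3^2 - 3x_1x_2x_3^2 - 2x_2^2x_3^2 - x_2x_3^3 - 3x_1^2x_3 + 2x_1x_2x_3 + 3x_2^2x_3 - x_2x_3^2 + 2x_1^2 + 2x_2x_3.
  reduce S modulo (h_1, h_2, h_3, k_4, k_5, k_6, k_7, k_8):
  remainder 2x_1^2 + 3x_2x_3 - x_3^2 - 3x_1 - 3x_3 - 2 ≠ 0; add k_9 = 2x_1^2 + 3x_2x_3 - x_3^2 - 3x_1 - 3x_3 - 2 to the basis.

The other S-polynomials (S(h_1,k_4), S(h_2,k_4), S(h_1,k_5), S(h_2,k_5), S(h_3,k_5), S(h_1,k_6), S(h_2,k_6), S(h_3,k_6), S(k_5,k_6), S(h_1,k_7), S(h_2,k_7), S(h_3,k_7), S(k_4,k_7), S(k_5,k_7), S(k_6,k_7), S(h_1,k_8), S(h_2,k_8), S(h_3,k_8), S(k_4,k_8), S(k_5,k_8), S(k_6,k_8), S(k_7,k_8), S(h_1,k_9), S(h_2,k_9), S(h_3,k_9), S(k_4,k_9), S(k_5,k_9), S(k_6,k_9), S(k_7,k_9), S(k_8,k_9)) all reduce to 0 modulo the current basis, so we have a Gröbner basis.
Inter-reduce: drop elements whose leading term is divisible by another's, tail-reduce, and make monic.
Reduced Gröbner basis: {x_2x_3^2 - 3x_2x_3 - x_3^2 - 2x_1 + 3x_2 + 2, x_3^3 + 3x_2x_3 - 2x_3^2 + x_1 + 2x_2 - 2x_3 - 2, x_1^2 - 2x_2x_3 + 3x_3^2 + 2x_1 + 2x_3 - 1, x_1x_2 - 2x_2x_3 - 3x_3^2 + x_1 + x_2 - 1, x_2^2, x_1x_3 + 2x_2x_3 + 3x_3^2 + 3x_2 - 3}.

Same reduced basis, so the two generating sets span the same ideal.

Yes, the ideals are equal.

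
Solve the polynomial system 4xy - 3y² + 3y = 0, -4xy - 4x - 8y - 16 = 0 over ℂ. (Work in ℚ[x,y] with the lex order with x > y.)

Compute a lex Gröbner basis by Buchberger's algorithm.
f_1 = 4xy - 3y² + 3y, LT = xy.
f_2 = -4xy - 4x - 8y - 16, LT = xy.

S(f_1,f_2): lcm = xy. S = -x - ¾y² - 5/4y - 4.
  leading term x: no divisor's leading term divides it; move -x to the remainder.
  leading term y²: no divisor's leading term divides it; move -¾y² to the remainder.
  leading term y: no divisor's leading term divides it; move -5/4y to the remainder.
  leading term 1: no divisor's leading term divides it; move -4 to the remainder.
  remainder -x - ¾y² - 5/4y - 4 ≠ 0; add h_3 = -x - ¾y² - 5/4y - 4 to the basis.

S(f_1,h_3): lcm = xy. S = -¾y³ - 2y² - 13/4y.
  leading term y³: no divisor's leading term divides it; move -¾y³ to the remainder.
  leading term y²: no divisor's leading term divides it; move -2y² to the remainder.
  leading term y: no divisor's leading term divides it; move -13/4y to the remainder.
  remainder -¾y³ - 2y² - 13/4y ≠ 0; add h_4 = -¾y³ - 2y² - 13/4y to the basis.

S(f_2,h_3): lcm = xy. S = x - ¾y³ - 5/4y² - 2y + 4.
  leading term x: subtract (-1)·h_3 from x - ¾y³ - 5/4y² - 2y + 4 → -¾y³ - 2y² - 13/4y
  leading term y³: subtract (1)·h_4 from -¾y³ - 2y² - 13/4y → 0
  remainder 0.

S(f_1,h_4): lcm = xy³. S = -8/3xy² - 13/3xy - ¾y⁴ + ¾y³.
  leading term xy²: subtract (-⅔y)·f_1 from -8/3xy² - 13/3xy - ¾y⁴ + ¾y³ → -13/3xy - ¾y⁴ - 5/4y³ + 2y²
  leading term xy: subtract (-13/12)·f_1 from -13/3xy - ¾y⁴ - 5/4y³ + 2y² → -¾y⁴ - 5/4y³ - 5/4y² + 13/4y
  leading term y⁴: subtract (y)·h_4 from -¾y⁴ - 5/4y³ - 5/4y² + 13/4y → ¾y³ + 2y² + 13/4y
  leading term y³: subtract (-1)·h_4 from ¾y³ + 2y² + 13/4y → 0
  remainder 0.

S(f_2,h_4): lcm = xy³. S = -5/3xy² - 13/3xy + 2y³ + 4y².
  leading term xy²: subtract (-5/12y)·f_1 from -5/3xy² - 13/3xy + 2y³ + 4y² → -13/3xy + ¾y³ + 21/4y²
  leading term xy: subtract (-13/12)·f_1 from -13/3xy + ¾y³ + 21/4y² → ¾y³ + 2y² + 13/4y
  leading term y³: subtract (-1)·h_4 from ¾y³ + 2y² + 13/4y → 0
  remainder 0.

S(h_3,h_4): leading monomials are coprime, so the S-polynomial reduces to 0 (Buchberger's first criterion).
Every S-polynomial of the final basis reduces to 0, so we have a Gröbner basis.
Inter-reduce: drop elements whose leading term is divisible by another's, tail-reduce, and make monic.
Reduced Gröbner basis: {x + ¾y² + 5/4y + 4, y³ + 8/3y² + 13/3y}.

Since the basis is lex-ordered, y³ + 8/3y² + 13/3y is univariate in y. Its roots are {0, -4/3 - sqrt(23)*I/3, -4/3 + sqrt(23)*I/3}. Back-substituting each root into the other basis elements fixes the other coordinates.
  y = 0: the earlier basis element becomes x + 4 = 0, giving x = -4 — point (-4, 0).
  y = -4/3 - sqrt(23)*I/3: the earlier basis element becomes x + 7/4 + sqrt(23)*I/4 = 0, giving x = -7/4 - sqrt(23)*I/4 — point (-7/4 - sqrt(23)*I/4, -4/3 - sqrt(23)*I/3).
  y = -4/3 + sqrt(23)*I/3: the earlier basis element becomes x + 7/4 - sqrt(23)*I/4 = 0, giving x = -7/4 + sqrt(23)*I/4 — point (-7/4 + sqrt(23)*I/4, -4/3 + sqrt(23)*I/3).

{(-4, 0), (-7/4 - sqrt(23)*I/4, -4/3 - sqrt(23)*I/3), (-7/4 + sqrt(23)*I/4, -4/3 + sqrt(23)*I/3)}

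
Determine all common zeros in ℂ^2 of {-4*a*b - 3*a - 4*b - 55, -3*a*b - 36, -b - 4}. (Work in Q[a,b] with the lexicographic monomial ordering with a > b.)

Compute a lex Gröbner basis by Buchberger's algorithm.
f_1 = -4*a*b - 3*a - 4*b - 55, LT = a*b.
f_2 = -3*a*b - 36, LT = a*b.
f_3 = -b - 4, LT = b.

S(f_1,f_2): lcm = a*b. S = 3/4*a + b + 7/4.
  leading term a: no divisor's leading term divides it; move 3/4*a to the remainder.
  leading term b: subtract (-1)·f_3 from b + 7/4 → -9/4
  leading term 1: no divisor's leading term divides it; move -9/4 to the remainder.
  remainder 3/4*a - 9/4 ≠ 0; add h_4 = 3/4*a - 9/4 to the basis.

The other S-polynomials (S(f_1,f_3), S(f_2,f_3), S(f_1,h_4), S(f_2,h_4), S(f_3,h_4)) all reduce to 0 modulo the current basis, so we have a Gröbner basis.
Inter-reduce: drop elements whose leading term is divisible by another's, tail-reduce, and make monic.
Reduced Gröbner basis: {a - 3, b + 4}.

From the last basis element, b + 4 = 0, so b takes values in {-4}. Each choice, substituted upward through the basis, yields the corresponding point(s) of the solution set.
  b = -4: the earlier basis element becomes a - 3 = 0, giving a = 3 — point (3, -4).
Check: every point annihilates each of the original generators.

{(3, -4)}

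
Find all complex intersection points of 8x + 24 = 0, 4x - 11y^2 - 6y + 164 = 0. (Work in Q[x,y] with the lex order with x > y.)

Compute a lex Gröbner basis by Buchberger's algorithm.
f_1 = 8x + 24, LT = x.
f_2 = 4x - 11y^2 - 6y + 164, LT = x.

S(f_1,f_2): lcm = x. S = 11/4y^2 + 3/2y - 38.
  leading term y^2: no divisor's leading term divides it; move 11/4y^2 to the remainder.
  leading term y: no divisor's leading term divides it; move 3/2y to the remainder.
  leading term 1: no divisor's leading term divides it; move -38 to the remainder.
  remainder 11/4y^2 + 3/2y - 38 ≠ 0; add h_3 = 11/4y^2 + 3/2y - 38 to the basis.

The other S-polynomials (S(f_1,h_3), S(f_2,h_3)) all reduce to 0 modulo the current basis, so we have a Gröbner basis.
Inter-reduce: drop elements whose leading term is divisible by another's, tail-reduce, and make monic.
Reduced Gröbner basis: {x + 3, y^2 + 6/11y - 152/11}.

Elimination: the polynomial y^2 + 6/11y - 152/11 lies in the elimination ideal for y, so y ∈ {-4, 38/11}. For each such y, the remaining basis elements (now univariate) give the rest of the solution.
  y = -4: the earlier basis element becomes x + 3 = 0, giving x = -3 — point (-3, -4).
  y = 38/11: the earlier basis element becomes x + 3 = 0, giving x = -3 — point (-3, 38/11).
Substituting each solution back into the original system confirms all equations vanish.

{(-3, -4), (-3, 38/11)}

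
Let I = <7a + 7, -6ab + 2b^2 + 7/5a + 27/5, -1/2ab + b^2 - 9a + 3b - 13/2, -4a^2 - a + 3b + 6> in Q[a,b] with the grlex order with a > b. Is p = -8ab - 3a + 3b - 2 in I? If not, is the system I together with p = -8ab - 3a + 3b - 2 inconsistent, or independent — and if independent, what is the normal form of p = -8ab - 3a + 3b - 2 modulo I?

First compute the reduced Gröbner basis of I by Buchberger's algorithm.
f_1 = 7a + 7, LT = a.
f_2 = -6ab + 2b^2 + 7/5a + 27/5, LT = ab.
f_3 = -1/2ab + b^2 - 9a + 3b - 13/2, LT = ab.
f_4 = -4a^2 - a + 3b + 6, LT = a^2.

S(f_1,f_2): lcm = ab. S = 1/3b^2 + 7/30a + b + 9/10.
  leading term b^2: no divisor's leading term divides it; move 1/3b^2 to the remainder.
  leading term a: subtract (1/30)·f_1 from 7/30a + b + 9/10 → b + 2/3
  leading term b: no divisor's leading term divides it; move b to the remainder.
  leading term 1: no divisor's leading term divides it; move 2/3 to the remainder.
  remainder 1/3b^2 + b + 2/3 ≠ 0; add h_5 = 1/3b^2 + b + 2/3 to the basis.

S(f_1,f_3): lcm = ab. S = 2b^2 - 18a + 7b - 13.
  leading term b^2: subtract (6)·h_5 from 2b^2 - 18a + 7b - 13 → -18a + b - 17
  leading term a: subtract (-18/7)·f_1 from -18a + b - 17 → b + 1
  leading term b: no divisor's leading term divides it; move b to the remainder.
  leading term 1: no divisor's leading term divides it; move 1 to the remainder.
  remainder b + 1 ≠ 0; add h_6 = b + 1 to the basis.

The other S-polynomials (S(f_1,f_4), S(f_2,f_3), S(f_2,f_4), S(f_3,f_4), S(f_1,h_5), S(f_2,h_5), S(f_3,h_5), S(f_4,h_5), S(f_1,h_6), S(f_2,h_6), S(f_3,h_6), S(f_4,h_6), S(h_5,h_6)) all reduce to 0 modulo the current basis, so we have a Gröbner basis.
Inter-reduce: drop elements whose leading term is divisible by another's, tail-reduce, and make monic.
Reduced Gröbner basis: {a + 1, b + 1}.
Label its elements g_1 = a + 1, g_2 = b + 1.

Reduce p = -8ab - 3a + 3b - 2 modulo G:
  leading term ab: subtract (-8b)·g_1 from -8ab - 3a + 3b - 2 → -3a + 11b - 2
  leading term a: subtract (-3)·g_1 from -3a + 11b - 2 → 11b + 1
  leading term b: subtract (11)·g_2 from 11b + 1 → -10
  leading term 1: no divisor's leading term divides it; move -10 to the remainder.
  normal form = -10.
The normal form is nonzero, so p ∉ I. Since p minus its normal form lies in I, I + (p) = I + (r) where r = -10; decide whether this ideal is the whole ring.
Here r = -10 is a nonzero constant, hence a unit: 1 ∈ I + (p), the Gröbner basis of I + (p) is {1}, and the enlarged system has no common solution — adjoining p is inconsistent.

Adjoining -8ab - 3a + 3b - 2 makes the ideal the whole ring: the system is inconsistent.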